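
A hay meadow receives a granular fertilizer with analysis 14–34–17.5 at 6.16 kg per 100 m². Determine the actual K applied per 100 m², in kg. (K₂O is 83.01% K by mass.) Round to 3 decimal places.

K₂O per 100 m² = 6.16 × 17.5% = 1.078 kg.
Elemental K = 1.078 × 0.8301 = 0.894848 kg per 100 m².

0.895 kg K per hundred sq m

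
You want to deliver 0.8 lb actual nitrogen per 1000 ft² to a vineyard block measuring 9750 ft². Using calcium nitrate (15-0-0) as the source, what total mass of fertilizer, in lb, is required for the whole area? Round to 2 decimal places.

52.00 lb

Product per 1000 ft² = 0.8 / 15% = 5.33333 lb.
Total product = 5.33333 × 9750 / 1000 = 52 lb.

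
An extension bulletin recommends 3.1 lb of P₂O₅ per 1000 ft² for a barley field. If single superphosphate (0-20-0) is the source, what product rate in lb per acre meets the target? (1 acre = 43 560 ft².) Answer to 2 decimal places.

675.18 lb of product per acre

Product per 1000 ft² = 3.1 / 20% = 15.5 lb.
Convert to per acre: 15.5 × 43.56 = 675.18 lb.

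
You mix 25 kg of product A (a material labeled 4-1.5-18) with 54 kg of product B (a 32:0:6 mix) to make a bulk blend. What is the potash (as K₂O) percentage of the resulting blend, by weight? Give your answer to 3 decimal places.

9.797% K₂O

Total mass = 25 + 54 = 79 kg.
K₂O mass = 18%×25 + 6%×54 = 7.74 kg.
% K₂O = 7.74 / 79 = 9.79747%.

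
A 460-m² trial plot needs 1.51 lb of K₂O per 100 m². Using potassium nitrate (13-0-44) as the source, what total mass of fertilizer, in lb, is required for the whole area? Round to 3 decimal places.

Product per 100 m² = 1.51 / 44% = 3.43182 lb.
Total product = 3.43182 × 460 / 100 = 15.7864 lb.

15.786 lb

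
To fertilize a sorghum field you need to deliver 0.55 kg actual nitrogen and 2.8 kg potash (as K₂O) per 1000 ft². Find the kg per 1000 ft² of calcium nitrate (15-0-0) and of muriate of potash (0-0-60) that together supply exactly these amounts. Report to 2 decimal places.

3.67 kg calcium nitrate, 4.67 kg muriate of potash

Let a = kg of calcium nitrate, b = kg of muriate of potash (per 1000 ft²).
N: 0.15·a + 0·b = 0.55
K₂O: 0·a + 0.6·b = 2.8
Solving simultaneously: a = 3.66667, b = 4.66667.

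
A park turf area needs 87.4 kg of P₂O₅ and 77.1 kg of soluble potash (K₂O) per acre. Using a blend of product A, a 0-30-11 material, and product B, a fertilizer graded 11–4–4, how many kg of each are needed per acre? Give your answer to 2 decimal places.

54.21 kg product A, 1778.42 kg product B

Per-acre balance (a = product A, b = product B):
P₂O₅: 0.3·a + 0.04·b = 87.4
K₂O: 0.11·a + 0.04·b = 77.1
Eliminate b: (row1) − 0.04/0.04·(row2) → 0.19·a = 10.3, so a = 54.2105.
Then b = (77.1 − 0.11·54.2105) / 0.04 = 1778.421.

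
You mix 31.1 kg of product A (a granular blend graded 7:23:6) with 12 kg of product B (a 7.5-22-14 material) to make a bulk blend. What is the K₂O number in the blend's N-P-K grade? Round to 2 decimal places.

Total mass = 31.1 + 12 = 43.1 kg.
K₂O mass = 6%×31.1 + 14%×12 = 3.546 kg.
% K₂O = 3.546 / 43.1 = 8.22738%.

8.23% K₂O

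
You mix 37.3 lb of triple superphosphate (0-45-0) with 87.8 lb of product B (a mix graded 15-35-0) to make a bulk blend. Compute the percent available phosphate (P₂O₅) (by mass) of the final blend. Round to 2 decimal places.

37.98% P₂O₅

Total mass = 37.3 + 87.8 = 125.1 lb.
P₂O₅ mass = 45%×37.3 + 35%×87.8 = 47.515 lb.
% P₂O₅ = 47.515 / 125.1 = 37.9816%.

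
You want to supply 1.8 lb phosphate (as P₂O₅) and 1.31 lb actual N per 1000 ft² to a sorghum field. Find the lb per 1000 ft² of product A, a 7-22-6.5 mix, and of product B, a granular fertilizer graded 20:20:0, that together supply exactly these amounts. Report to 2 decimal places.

3.27 lb product A, 5.41 lb product B

With a, b = lb per 1000 ft² of product A and product B:
P₂O₅: 0.22·a + 0.2·b = 1.8
N: 0.07·a + 0.2·b = 1.31
Solving simultaneously: a = 3.26667, b = 5.40667.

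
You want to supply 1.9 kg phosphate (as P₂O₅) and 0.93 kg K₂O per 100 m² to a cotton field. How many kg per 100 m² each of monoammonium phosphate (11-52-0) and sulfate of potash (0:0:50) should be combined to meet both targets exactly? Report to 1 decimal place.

3.7 kg monoammonium phosphate, 1.9 kg sulfate of potash

Per-100 m² balance (a = monoammonium phosphate, b = sulfate of potash):
P₂O₅: 0.52·a + 0·b = 1.9
K₂O: 0·a + 0.5·b = 0.93
Solving simultaneously: a = 3.65385, b = 1.86.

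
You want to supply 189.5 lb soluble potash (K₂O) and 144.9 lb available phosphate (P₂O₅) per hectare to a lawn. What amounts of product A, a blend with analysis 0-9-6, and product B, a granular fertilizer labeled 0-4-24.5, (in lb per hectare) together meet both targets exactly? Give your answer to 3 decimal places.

Let a = lb of product A, b = lb of product B (per hectare).
K₂O: 0.06·a + 0.245·b = 189.5
P₂O₅: 0.09·a + 0.04·b = 144.9
Solving simultaneously: a = 1420.8906, b = 425.4962.

1420.891 lb product A, 425.496 lb product B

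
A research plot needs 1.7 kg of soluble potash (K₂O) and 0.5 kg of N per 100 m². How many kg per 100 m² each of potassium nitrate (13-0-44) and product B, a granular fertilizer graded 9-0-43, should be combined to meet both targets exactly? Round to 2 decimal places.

3.80 kg potassium nitrate, 0.06 kg product B

With a, b = kg per 100 m² of potassium nitrate and product B:
K₂O: 0.44·a + 0.43·b = 1.7
N: 0.13·a + 0.09·b = 0.5
From row1: a = (1.7 − 0.43·b) / 0.44.
Into row2: 0.13·(1.7 − 0.43·b)/0.44 + 0.09·b = 0.5 → b = 0.0613497, a = 3.80368.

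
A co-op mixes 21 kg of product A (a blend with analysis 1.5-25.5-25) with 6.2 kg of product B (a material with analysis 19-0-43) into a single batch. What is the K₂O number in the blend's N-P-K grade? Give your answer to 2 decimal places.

Total mass = 21 + 6.2 = 27.2 kg.
K₂O mass = 25%×21 + 43%×6.2 = 7.916 kg.
% K₂O = 7.916 / 27.2 = 29.1029%.

29.10% K₂O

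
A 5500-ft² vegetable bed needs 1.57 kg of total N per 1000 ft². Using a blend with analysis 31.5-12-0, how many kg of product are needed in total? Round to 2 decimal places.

Product per 1000 ft² = 1.57 / 31.5% = 4.98413 kg.
Total product = 4.98413 × 5500 / 1000 = 27.4127 kg.

27.41 kg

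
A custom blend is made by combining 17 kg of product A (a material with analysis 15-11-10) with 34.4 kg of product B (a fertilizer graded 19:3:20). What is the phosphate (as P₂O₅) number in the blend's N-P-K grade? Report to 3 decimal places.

5.646% P₂O₅

Total mass = 17 + 34.4 = 51.4 kg.
P₂O₅ mass = 11%×17 + 3%×34.4 = 2.902 kg.
% P₂O₅ = 2.902 / 51.4 = 5.64591%.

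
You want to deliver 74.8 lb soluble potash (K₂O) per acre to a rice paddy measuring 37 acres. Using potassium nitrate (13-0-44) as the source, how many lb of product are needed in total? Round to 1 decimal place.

6290.0 lb

Product per acre = 74.8 / 44% = 170 lb.
Total product = 170 × 37 = 6290 lb.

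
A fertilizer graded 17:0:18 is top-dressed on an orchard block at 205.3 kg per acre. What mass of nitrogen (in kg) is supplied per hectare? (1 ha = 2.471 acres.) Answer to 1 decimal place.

86.2 kg N per hectare

nitrogen per acre = 205.3 × 17% = 34.901 kg.
Convert to per hectare: 34.901 × 2.471 = 86.2404 kg.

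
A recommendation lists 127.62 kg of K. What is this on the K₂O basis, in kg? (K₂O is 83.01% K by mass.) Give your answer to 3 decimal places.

153.741 kg K₂O

K₂O = 127.62 / 0.8301 = 153.7405 kg.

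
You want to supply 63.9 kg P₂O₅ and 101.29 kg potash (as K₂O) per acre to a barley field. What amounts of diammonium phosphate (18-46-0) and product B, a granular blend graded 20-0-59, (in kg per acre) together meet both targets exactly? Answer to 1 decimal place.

138.9 kg diammonium phosphate, 171.7 kg product B

Let a = kg of diammonium phosphate, b = kg of product B (per acre).
P₂O₅: 0.46·a + 0·b = 63.9
K₂O: 0·a + 0.59·b = 101.29
Solving simultaneously: a = 138.913, b = 171.678.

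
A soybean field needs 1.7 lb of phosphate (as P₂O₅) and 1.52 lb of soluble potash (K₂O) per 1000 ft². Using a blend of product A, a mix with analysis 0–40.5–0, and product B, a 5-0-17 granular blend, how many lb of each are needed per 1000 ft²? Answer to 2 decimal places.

Per-1000 ft² balance (a = product A, b = product B):
P₂O₅: 0.405·a + 0·b = 1.7
K₂O: 0·a + 0.17·b = 1.52
Solving simultaneously: a = 4.19753, b = 8.94118.

4.20 lb product A, 8.94 lb product B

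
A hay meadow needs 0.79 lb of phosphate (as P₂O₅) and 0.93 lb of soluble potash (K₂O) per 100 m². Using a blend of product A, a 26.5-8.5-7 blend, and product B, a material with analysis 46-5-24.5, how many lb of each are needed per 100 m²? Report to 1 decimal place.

Let a = lb of product A, b = lb of product B (per 100 m²).
P₂O₅: 0.085·a + 0.05·b = 0.79
K₂O: 0.07·a + 0.245·b = 0.93
From row1: a = (0.79 − 0.05·b) / 0.085.
Into row2: 0.07·(0.79 − 0.05·b)/0.085 + 0.245·b = 0.93 → b = 1.37085, a = 8.48773.

8.5 lb product A, 1.4 lb product B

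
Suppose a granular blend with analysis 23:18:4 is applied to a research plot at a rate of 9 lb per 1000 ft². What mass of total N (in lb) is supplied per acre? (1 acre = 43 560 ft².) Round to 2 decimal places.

90.17 lb N per acre

nitrogen per 1000 ft² = 9 × 23% = 2.07 lb.
Convert to per acre: 2.07 × 43.56 = 90.1692 lb.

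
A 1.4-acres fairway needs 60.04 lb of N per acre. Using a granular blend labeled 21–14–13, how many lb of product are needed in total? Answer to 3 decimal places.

400.267 lb

Product per acre = 60.04 / 21% = 285.905 lb.
Total product = 285.905 × 1.4 = 400.2667 lb.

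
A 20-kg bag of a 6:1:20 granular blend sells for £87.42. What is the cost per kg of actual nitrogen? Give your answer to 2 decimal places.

N in bag = 20 × 6% = 1.2 kg.
Cost per kg N = £87.42 / 1.2 = £72.8500.

£72.85 per kg N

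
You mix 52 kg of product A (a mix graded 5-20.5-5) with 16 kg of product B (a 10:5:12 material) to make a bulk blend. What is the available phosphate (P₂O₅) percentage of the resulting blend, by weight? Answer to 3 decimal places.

16.853% P₂O₅

Total mass = 52 + 16 = 68 kg.
P₂O₅ mass = 20.5%×52 + 5%×16 = 11.46 kg.
% P₂O₅ = 11.46 / 68 = 16.8529%.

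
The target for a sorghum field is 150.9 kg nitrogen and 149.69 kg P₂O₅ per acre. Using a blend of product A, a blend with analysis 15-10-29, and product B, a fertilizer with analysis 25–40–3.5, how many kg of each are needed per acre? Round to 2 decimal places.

655.36 kg product A, 210.39 kg product B

Let a = kg of product A, b = kg of product B (per acre).
N: 0.15·a + 0.25·b = 150.9
P₂O₅: 0.1·a + 0.4·b = 149.69
Eliminate b: (row1) − 0.25/0.4·(row2) → 0.0875·a = 57.3438, so a = 655.357.
Then b = (149.69 − 0.1·655.357) / 0.4 = 210.386.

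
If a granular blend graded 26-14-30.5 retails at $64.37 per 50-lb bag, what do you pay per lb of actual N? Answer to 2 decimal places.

$4.95 per lb N

N in bag = 50 × 26% = 13 lb.
Cost per lb N = $64.37 / 13 = $4.9515.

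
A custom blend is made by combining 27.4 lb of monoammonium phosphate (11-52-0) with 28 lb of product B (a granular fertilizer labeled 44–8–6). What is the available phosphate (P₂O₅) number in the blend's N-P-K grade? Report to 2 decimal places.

Total mass = 27.4 + 28 = 55.4 lb.
P₂O₅ mass = 52%×27.4 + 8%×28 = 16.488 lb.
% P₂O₅ = 16.488 / 55.4 = 29.7617%.

29.76% P₂O₅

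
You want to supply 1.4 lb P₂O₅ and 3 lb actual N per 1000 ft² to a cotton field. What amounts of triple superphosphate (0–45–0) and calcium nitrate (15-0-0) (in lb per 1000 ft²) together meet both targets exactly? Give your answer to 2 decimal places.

3.11 lb triple superphosphate, 20.00 lb calcium nitrate

With a, b = lb per 1000 ft² of triple superphosphate and calcium nitrate:
P₂O₅: 0.45·a + 0·b = 1.4
N: 0·a + 0.15·b = 3
Solving simultaneously: a = 3.11111, b = 20.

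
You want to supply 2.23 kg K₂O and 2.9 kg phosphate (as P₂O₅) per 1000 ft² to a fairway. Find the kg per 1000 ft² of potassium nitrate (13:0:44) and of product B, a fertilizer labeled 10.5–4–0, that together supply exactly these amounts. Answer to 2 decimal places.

5.07 kg potassium nitrate, 72.50 kg product B

With a, b = kg per 1000 ft² of potassium nitrate and product B:
K₂O: 0.44·a + 0·b = 2.23
P₂O₅: 0·a + 0.04·b = 2.9
Solving simultaneously: a = 5.06818, b = 72.5.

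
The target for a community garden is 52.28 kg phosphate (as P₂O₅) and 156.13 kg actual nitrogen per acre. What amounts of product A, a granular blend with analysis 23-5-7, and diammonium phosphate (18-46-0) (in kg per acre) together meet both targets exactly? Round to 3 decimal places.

644.725 kg product A, 43.573 kg diammonium phosphate

With a, b = kg per acre of product A and diammonium phosphate:
P₂O₅: 0.05·a + 0.46·b = 52.28
N: 0.23·a + 0.18·b = 156.13
Eliminate b: (row1) − 0.46/0.18·(row2) → -0.537778·a = -346.719, so a = 644.7252.
Then b = (156.13 − 0.23·644.7252) / 0.18 = 43.5733.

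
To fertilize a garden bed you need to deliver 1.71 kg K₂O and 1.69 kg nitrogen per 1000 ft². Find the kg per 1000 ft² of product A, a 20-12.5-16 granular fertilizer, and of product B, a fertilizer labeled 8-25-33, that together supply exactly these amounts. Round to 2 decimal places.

7.91 kg product A, 1.35 kg product B

Per-1000 ft² balance (a = product A, b = product B):
K₂O: 0.16·a + 0.33·b = 1.71
N: 0.2·a + 0.08·b = 1.69
From row1: a = (1.71 − 0.33·b) / 0.16.
Into row2: 0.2·(1.71 − 0.33·b)/0.16 + 0.08·b = 1.69 → b = 1.34586, a = 7.91165.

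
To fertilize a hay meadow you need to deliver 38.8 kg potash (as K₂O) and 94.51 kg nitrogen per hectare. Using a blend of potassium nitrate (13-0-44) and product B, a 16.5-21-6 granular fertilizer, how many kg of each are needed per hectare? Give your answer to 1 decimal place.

Let a = kg of potassium nitrate, b = kg of product B (per hectare).
K₂O: 0.44·a + 0.06·b = 38.8
N: 0.13·a + 0.165·b = 94.51
Eliminate a: (row1) − 0.44/0.13·(row2) → -0.498462·b = -281.08, so b = 563.895.
Back-substitute: a = (38.8 − 0.06·563.895) / 0.44 = 11.287.

11.3 kg potassium nitrate, 563.9 kg product B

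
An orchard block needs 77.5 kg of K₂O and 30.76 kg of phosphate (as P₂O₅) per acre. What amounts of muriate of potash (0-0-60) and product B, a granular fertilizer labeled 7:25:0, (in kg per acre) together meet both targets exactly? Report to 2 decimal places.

Per-acre balance (a = muriate of potash, b = product B):
K₂O: 0.6·a + 0·b = 77.5
P₂O₅: 0·a + 0.25·b = 30.76
Solving simultaneously: a = 129.167, b = 123.04.

129.17 kg muriate of potash, 123.04 kg product B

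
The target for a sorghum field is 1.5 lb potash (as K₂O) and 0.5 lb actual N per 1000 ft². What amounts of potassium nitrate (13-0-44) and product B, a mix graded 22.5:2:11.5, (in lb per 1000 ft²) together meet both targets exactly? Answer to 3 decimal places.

Per-1000 ft² balance (a = potassium nitrate, b = product B):
K₂O: 0.44·a + 0.115·b = 1.5
N: 0.13·a + 0.225·b = 0.5
Eliminate a: (row1) − 0.44/0.13·(row2) → -0.646538·b = -0.192308, so b = 0.297442.
Back-substitute: a = (1.5 − 0.115·0.297442) / 0.44 = 3.33135.

3.331 lb potassium nitrate, 0.297 lb product B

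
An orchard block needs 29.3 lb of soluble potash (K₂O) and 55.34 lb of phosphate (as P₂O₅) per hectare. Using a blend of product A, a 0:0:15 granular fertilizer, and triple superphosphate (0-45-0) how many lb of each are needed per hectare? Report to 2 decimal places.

Let a = lb of product A, b = lb of triple superphosphate (per hectare).
K₂O: 0.15·a + 0·b = 29.3
P₂O₅: 0·a + 0.45·b = 55.34
Solving simultaneously: a = 195.333, b = 122.978.

195.33 lb product A, 122.98 lb triple superphosphate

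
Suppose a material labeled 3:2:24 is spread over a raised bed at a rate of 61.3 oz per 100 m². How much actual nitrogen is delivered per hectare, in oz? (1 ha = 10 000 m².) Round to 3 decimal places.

nitrogen per 100 m² = 61.3 × 3% = 1.839 oz.
Convert to per hectare: 1.839 × 100 = 183.9 oz.

183.900 oz N per hectare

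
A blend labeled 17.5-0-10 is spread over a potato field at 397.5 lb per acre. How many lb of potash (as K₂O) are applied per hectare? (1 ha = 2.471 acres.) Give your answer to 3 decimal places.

K₂O per acre = 397.5 × 10% = 39.75 lb.
Convert to per hectare: 39.75 × 2.471 = 98.2223 lb.

98.222 lb K₂O per hectare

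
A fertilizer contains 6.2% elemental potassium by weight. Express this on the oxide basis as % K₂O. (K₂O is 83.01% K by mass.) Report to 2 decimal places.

%K₂O = 6.2 / 0.8301 = 7.46898%.

7.47% K₂O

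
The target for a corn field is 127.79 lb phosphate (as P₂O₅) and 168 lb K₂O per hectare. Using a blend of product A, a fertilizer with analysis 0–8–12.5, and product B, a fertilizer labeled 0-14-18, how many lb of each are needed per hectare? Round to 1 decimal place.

With a, b = lb per hectare of product A and product B:
P₂O₅: 0.08·a + 0.14·b = 127.79
K₂O: 0.125·a + 0.18·b = 168
Eliminate a: (row1) − 0.08/0.125·(row2) → 0.0248·b = 20.27, so b = 817.339.
Back-substitute: a = (127.79 − 0.14·817.339) / 0.08 = 167.032.

167.0 lb product A, 817.3 lb product B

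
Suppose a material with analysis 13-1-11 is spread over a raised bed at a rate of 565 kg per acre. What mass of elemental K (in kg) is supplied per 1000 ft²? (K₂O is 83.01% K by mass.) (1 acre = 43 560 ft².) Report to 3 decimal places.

1.184 kg K per thousand sq ft

K₂O per acre = 565 × 11% = 62.15 kg.
Elemental K = 62.15 × 0.8301 = 51.5907 kg per acre.
Convert to per 1000 ft²: 51.5907 × 0.0229568 = 1.18436 kg.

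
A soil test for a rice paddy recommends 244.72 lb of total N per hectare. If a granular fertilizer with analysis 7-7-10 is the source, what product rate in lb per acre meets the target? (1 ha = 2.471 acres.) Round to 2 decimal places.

1414.81 lb of product per acre

Product per hectare = 244.72 / 7% = 3496 lb.
Convert to per acre: 3496 × 0.404694 = 1414.812 lb.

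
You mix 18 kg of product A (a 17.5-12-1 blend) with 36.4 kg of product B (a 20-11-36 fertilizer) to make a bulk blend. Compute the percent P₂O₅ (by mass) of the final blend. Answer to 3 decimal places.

Total mass = 18 + 36.4 = 54.4 kg.
P₂O₅ mass = 12%×18 + 11%×36.4 = 6.164 kg.
% P₂O₅ = 6.164 / 54.4 = 11.3309%.

11.331% P₂O₅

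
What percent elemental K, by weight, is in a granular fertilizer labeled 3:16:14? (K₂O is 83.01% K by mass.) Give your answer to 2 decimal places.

%K = 14 × 0.8301 = 11.6214%.

11.62% K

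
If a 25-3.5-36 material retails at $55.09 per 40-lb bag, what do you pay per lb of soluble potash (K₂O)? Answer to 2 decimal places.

K₂O in bag = 40 × 36% = 14.4 lb.
Cost per lb K₂O = $55.09 / 14.4 = $3.8257.

$3.83 per lb K₂O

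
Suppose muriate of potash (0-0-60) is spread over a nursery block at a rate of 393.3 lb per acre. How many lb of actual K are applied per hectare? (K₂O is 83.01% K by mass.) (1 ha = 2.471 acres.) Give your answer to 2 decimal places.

K₂O per acre = 393.3 × 60% = 235.98 lb.
Elemental K = 235.98 × 0.8301 = 195.887 lb per acre.
Convert to per hectare: 195.887 × 2.471 = 484.037 lb.

484.04 lb K per hectare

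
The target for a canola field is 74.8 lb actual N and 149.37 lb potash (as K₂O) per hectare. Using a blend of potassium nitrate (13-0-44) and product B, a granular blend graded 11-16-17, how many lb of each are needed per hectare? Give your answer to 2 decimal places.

141.24 lb potassium nitrate, 513.08 lb product B

Per-hectare balance (a = potassium nitrate, b = product B):
N: 0.13·a + 0.11·b = 74.8
K₂O: 0.44·a + 0.17·b = 149.37
Eliminate a: (row1) − 0.13/0.44·(row2) → 0.0597727·b = 30.668, so b = 513.076.
Back-substitute: a = (74.8 − 0.11·513.076) / 0.13 = 141.243.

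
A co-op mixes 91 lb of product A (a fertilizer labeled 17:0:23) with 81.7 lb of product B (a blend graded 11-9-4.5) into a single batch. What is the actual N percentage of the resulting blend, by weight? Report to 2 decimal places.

Total mass = 91 + 81.7 = 172.7 lb.
N mass = 17%×91 + 11%×81.7 = 24.457 lb.
% N = 24.457 / 172.7 = 14.1616%.

14.16% N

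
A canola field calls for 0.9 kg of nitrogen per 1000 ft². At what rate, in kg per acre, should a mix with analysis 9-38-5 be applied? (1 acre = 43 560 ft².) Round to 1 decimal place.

Product per 1000 ft² = 0.9 / 9% = 10 kg.
Convert to per acre: 10 × 43.56 = 435.6 kg.

435.6 kg of product per acre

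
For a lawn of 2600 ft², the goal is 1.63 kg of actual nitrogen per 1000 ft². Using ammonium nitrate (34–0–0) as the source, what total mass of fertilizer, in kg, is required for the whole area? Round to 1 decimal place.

12.5 kg

Product per 1000 ft² = 1.63 / 34% = 4.79412 kg.
Total product = 4.79412 × 2600 / 1000 = 12.4647 kg.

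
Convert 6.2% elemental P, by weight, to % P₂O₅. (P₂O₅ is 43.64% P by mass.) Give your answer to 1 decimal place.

%P₂O₅ = 6.2 / 0.4364 = 14.2071%.

14.2% P₂O₅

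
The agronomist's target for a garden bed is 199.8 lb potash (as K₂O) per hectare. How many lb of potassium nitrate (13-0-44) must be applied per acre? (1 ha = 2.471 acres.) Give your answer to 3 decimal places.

183.768 lb of product per acre

Product per hectare = 199.8 / 44% = 454.091 lb.
Convert to per acre: 454.091 × 0.404694 = 183.7681 lb.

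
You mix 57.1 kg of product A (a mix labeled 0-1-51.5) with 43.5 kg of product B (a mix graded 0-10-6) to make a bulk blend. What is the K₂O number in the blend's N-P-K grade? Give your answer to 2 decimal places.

31.83% K₂O

Total mass = 57.1 + 43.5 = 100.6 kg.
K₂O mass = 51.5%×57.1 + 6%×43.5 = 32.0165 kg.
% K₂O = 32.0165 / 100.6 = 31.8255%.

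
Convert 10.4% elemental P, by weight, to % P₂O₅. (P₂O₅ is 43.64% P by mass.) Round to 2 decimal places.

23.83% P₂O₅

%P₂O₅ = 10.4 / 0.4364 = 23.8313%.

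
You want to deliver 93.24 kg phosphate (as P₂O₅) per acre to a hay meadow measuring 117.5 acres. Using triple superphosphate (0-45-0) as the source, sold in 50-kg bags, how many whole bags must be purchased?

487 bags

Product per acre = 93.24 / 45% = 207.2 kg.
Total product = 207.2 × 117.5 = 24346 kg.
Bags = ⌈24346 / 50⌉ = 487.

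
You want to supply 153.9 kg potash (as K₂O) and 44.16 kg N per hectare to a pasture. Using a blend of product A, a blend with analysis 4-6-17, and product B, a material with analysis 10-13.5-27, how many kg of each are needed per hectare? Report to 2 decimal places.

559.16 kg product A, 217.94 kg product B

With a, b = kg per hectare of product A and product B:
K₂O: 0.17·a + 0.27·b = 153.9
N: 0.04·a + 0.1·b = 44.16
Solving simultaneously: a = 559.161, b = 217.935.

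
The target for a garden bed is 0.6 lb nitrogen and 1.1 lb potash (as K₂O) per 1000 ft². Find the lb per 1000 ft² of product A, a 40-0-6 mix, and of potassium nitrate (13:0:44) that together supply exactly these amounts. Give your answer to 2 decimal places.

With a, b = lb per 1000 ft² of product A and potassium nitrate:
N: 0.4·a + 0.13·b = 0.6
K₂O: 0.06·a + 0.44·b = 1.1
Eliminate a: (row1) − 0.4/0.06·(row2) → -2.80333·b = -6.73333, so b = 2.4019.
Back-substitute: a = (0.6 − 0.13·2.4019) / 0.4 = 0.719382.

0.72 lb product A, 2.40 lb potassium nitrate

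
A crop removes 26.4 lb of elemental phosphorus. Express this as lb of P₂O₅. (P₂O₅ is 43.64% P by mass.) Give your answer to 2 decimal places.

P₂O₅ = 26.4 / 0.4364 = 60.49496 lb.

60.49 lb P₂O₅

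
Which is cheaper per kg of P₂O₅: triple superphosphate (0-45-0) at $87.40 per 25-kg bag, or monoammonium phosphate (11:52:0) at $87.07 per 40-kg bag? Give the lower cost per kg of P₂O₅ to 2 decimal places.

triple superphosphate: P₂O₅ per bag = 25 × 45% = 11.25 kg; cost = 87.40 / 11.25 = $7.7689/kg P₂O₅.
monoammonium phosphate: P₂O₅ per bag = 40 × 52% = 20.8 kg; cost = 87.07 / 20.8 = $4.1861/kg P₂O₅.
monoammonium phosphate is cheaper.

$4.19 per kg P₂O₅ (monoammonium phosphate)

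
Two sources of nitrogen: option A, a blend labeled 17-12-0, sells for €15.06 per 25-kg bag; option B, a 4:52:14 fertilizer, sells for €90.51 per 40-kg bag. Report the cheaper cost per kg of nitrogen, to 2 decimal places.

€3.54 per kg N (option A)

option A: N per bag = 25 × 17% = 4.25 kg; cost = 15.06 / 4.25 = €3.5435/kg N.
option B: N per bag = 40 × 4% = 1.6 kg; cost = 90.51 / 1.6 = €56.5688/kg N.
option A is cheaper.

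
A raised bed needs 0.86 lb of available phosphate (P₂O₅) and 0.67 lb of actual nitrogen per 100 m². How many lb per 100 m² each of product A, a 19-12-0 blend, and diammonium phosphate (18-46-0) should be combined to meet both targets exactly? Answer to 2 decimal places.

2.33 lb product A, 1.26 lb diammonium phosphate

Let a = lb of product A, b = lb of diammonium phosphate (per 100 m²).
P₂O₅: 0.12·a + 0.46·b = 0.86
N: 0.19·a + 0.18·b = 0.67
Eliminate a: (row1) − 0.12/0.19·(row2) → 0.346316·b = 0.436842, so b = 1.2614.
Back-substitute: a = (0.86 − 0.46·1.2614) / 0.12 = 2.33131.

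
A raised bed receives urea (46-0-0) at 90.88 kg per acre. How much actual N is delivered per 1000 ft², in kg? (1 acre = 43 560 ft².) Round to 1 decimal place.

1.0 kg N per thousand sq ft

nitrogen per acre = 90.88 × 46% = 41.8048 kg.
Convert to per 1000 ft²: 41.8048 × 0.0229568 = 0.959706 kg.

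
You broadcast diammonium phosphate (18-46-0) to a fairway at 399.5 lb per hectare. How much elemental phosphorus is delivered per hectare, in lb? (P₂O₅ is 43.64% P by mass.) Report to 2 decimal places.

P₂O₅ per hectare = 399.5 × 46% = 183.77 lb.
Elemental P = 183.77 × 0.4364 = 80.1972 lb per hectare.

80.20 lb P per hectare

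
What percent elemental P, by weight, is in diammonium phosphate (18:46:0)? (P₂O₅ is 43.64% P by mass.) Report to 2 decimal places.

%P = 46 × 0.4364 = 20.0744%.

20.07% P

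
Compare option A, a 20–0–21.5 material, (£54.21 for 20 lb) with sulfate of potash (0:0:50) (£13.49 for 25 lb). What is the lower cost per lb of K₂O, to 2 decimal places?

£1.08 per lb K₂O (sulfate of potash)

option A: K₂O per bag = 20 × 21.5% = 4.3 lb; cost = 54.21 / 4.3 = £12.6070/lb K₂O.
sulfate of potash: K₂O per bag = 25 × 50% = 12.5 lb; cost = 13.49 / 12.5 = £1.0792/lb K₂O.
sulfate of potash is cheaper.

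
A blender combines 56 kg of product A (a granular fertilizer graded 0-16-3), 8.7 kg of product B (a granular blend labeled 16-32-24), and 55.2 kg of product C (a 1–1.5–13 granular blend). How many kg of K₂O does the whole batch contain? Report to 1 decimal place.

10.9 kg K₂O

K₂O mass = 3%×56 + 24%×8.7 + 13%×55.2 = 10.944 kg.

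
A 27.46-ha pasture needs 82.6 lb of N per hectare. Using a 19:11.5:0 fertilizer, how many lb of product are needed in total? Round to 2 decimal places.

Product per hectare = 82.6 / 19% = 434.737 lb.
Total product = 434.737 × 27.46 = 11937.874 lb.

11937.87 lb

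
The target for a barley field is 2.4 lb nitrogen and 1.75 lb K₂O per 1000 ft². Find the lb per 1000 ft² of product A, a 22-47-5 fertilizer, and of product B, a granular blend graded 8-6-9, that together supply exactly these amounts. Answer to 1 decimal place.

4.8 lb product A, 16.8 lb product B

Per-1000 ft² balance (a = product A, b = product B):
N: 0.22·a + 0.08·b = 2.4
K₂O: 0.05·a + 0.09·b = 1.75
Eliminate b: (row1) − 0.08/0.09·(row2) → 0.175556·a = 0.844444, so a = 4.81013.
Then b = (1.75 − 0.05·4.81013) / 0.09 = 16.7722.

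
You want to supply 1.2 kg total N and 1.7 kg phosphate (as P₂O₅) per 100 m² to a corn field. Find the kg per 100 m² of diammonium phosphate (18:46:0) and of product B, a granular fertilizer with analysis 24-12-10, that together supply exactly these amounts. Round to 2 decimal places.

Let a = kg of diammonium phosphate, b = kg of product B (per 100 m²).
N: 0.18·a + 0.24·b = 1.2
P₂O₅: 0.46·a + 0.12·b = 1.7
Eliminate b: (row1) − 0.24/0.12·(row2) → -0.74·a = -2.2, so a = 2.97297.
Then b = (1.7 − 0.46·2.97297) / 0.12 = 2.77027.

2.97 kg diammonium phosphate, 2.77 kg product B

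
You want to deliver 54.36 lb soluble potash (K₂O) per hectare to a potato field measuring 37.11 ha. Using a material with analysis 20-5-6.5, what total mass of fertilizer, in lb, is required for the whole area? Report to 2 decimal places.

31035.38 lb

Product per hectare = 54.36 / 6.5% = 836.308 lb.
Total product = 836.308 × 37.11 = 31035.378 lb.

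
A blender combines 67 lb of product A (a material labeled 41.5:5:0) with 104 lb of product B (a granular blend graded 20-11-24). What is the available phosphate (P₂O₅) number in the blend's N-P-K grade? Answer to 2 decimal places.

8.65% P₂O₅

Total mass = 67 + 104 = 171 lb.
P₂O₅ mass = 5%×67 + 11%×104 = 14.79 lb.
% P₂O₅ = 14.79 / 171 = 8.64912%.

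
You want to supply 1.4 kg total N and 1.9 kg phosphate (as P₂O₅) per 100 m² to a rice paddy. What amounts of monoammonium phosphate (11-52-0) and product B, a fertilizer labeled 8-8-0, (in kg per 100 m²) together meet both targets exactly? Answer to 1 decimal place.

Per-100 m² balance (a = monoammonium phosphate, b = product B):
N: 0.11·a + 0.08·b = 1.4
P₂O₅: 0.52·a + 0.08·b = 1.9
Solving simultaneously: a = 1.21951, b = 15.8232.

1.2 kg monoammonium phosphate, 15.8 kg product B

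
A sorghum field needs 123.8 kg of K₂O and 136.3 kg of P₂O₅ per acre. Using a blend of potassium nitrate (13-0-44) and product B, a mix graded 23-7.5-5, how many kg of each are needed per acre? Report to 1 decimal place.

Per-acre balance (a = potassium nitrate, b = product B):
K₂O: 0.44·a + 0.05·b = 123.8
P₂O₅: 0·a + 0.075·b = 136.3
Solving simultaneously: a = 74.8485, b = 1817.33.

74.8 kg potassium nitrate, 1817.3 kg product B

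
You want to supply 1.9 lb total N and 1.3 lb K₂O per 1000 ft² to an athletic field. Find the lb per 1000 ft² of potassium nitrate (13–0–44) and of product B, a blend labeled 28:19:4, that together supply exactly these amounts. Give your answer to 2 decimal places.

2.44 lb potassium nitrate, 5.65 lb product B

With a, b = lb per 1000 ft² of potassium nitrate and product B:
N: 0.13·a + 0.28·b = 1.9
K₂O: 0.44·a + 0.04·b = 1.3
Eliminate b: (row1) − 0.28/0.04·(row2) → -2.95·a = -7.2, so a = 2.44068.
Then b = (1.3 − 0.44·2.44068) / 0.04 = 5.65254.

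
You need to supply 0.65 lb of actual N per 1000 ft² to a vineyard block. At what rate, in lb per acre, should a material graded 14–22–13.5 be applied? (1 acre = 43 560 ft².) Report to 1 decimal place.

202.2 lb of product per acre

Product per 1000 ft² = 0.65 / 14% = 4.64286 lb.
Convert to per acre: 4.64286 × 43.56 = 202.243 lb.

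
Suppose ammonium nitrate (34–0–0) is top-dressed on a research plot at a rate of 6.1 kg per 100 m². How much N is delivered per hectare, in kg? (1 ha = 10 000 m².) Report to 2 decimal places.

207.40 kg N per hectare

nitrogen per 100 m² = 6.1 × 34% = 2.074 kg.
Convert to per hectare: 2.074 × 100 = 207.4 kg.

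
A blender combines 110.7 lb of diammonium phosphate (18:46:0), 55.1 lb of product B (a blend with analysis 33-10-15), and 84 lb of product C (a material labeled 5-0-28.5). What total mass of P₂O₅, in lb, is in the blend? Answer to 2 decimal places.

56.43 lb P₂O₅

P₂O₅ mass = 46%×110.7 + 10%×55.1 + 0%×84 = 56.432 lb.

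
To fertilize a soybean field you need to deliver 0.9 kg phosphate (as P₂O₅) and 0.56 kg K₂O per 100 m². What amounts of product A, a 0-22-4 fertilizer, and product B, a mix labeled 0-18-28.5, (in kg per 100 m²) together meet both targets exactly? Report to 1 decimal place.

2.8 kg product A, 1.6 kg product B

Per-100 m² balance (a = product A, b = product B):
P₂O₅: 0.22·a + 0.18·b = 0.9
K₂O: 0.04·a + 0.285·b = 0.56
Eliminate b: (row1) − 0.18/0.285·(row2) → 0.194737·a = 0.546316, so a = 2.80541.
Then b = (0.56 − 0.04·2.80541) / 0.285 = 1.57117.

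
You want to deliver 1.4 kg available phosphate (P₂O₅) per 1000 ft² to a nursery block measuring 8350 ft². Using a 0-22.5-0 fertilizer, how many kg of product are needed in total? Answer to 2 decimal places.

51.96 kg

Product per 1000 ft² = 1.4 / 22.5% = 6.22222 kg.
Total product = 6.22222 × 8350 / 1000 = 51.9556 kg.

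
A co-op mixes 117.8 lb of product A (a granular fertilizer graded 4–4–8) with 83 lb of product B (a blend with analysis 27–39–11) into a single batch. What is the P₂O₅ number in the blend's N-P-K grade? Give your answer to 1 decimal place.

18.5% P₂O₅

Total mass = 117.8 + 83 = 200.8 lb.
P₂O₅ mass = 4%×117.8 + 39%×83 = 37.082 lb.
% P₂O₅ = 37.082 / 200.8 = 18.4671%.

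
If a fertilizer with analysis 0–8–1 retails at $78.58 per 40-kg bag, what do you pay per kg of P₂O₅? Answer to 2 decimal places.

$24.56 per kg P₂O₅

P₂O₅ in bag = 40 × 8% = 3.2 kg.
Cost per kg P₂O₅ = $78.58 / 3.2 = $24.5562.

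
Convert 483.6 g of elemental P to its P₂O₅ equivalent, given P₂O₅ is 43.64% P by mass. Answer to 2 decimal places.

P₂O₅ = 483.6 / 0.4364 = 1108.158 g.

1108.16 g P₂O₅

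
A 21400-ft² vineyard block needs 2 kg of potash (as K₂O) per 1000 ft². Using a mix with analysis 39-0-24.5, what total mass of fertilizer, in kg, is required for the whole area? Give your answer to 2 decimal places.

174.69 kg

Product per 1000 ft² = 2 / 24.5% = 8.16327 kg.
Total product = 8.16327 × 21400 / 1000 = 174.694 kg.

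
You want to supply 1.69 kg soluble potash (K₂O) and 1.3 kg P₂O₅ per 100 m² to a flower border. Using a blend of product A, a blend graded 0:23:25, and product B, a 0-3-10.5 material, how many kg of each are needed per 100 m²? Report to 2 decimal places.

5.15 kg product A, 3.83 kg product B

Per-100 m² balance (a = product A, b = product B):
K₂O: 0.25·a + 0.105·b = 1.69
P₂O₅: 0.23·a + 0.03·b = 1.3
Solving simultaneously: a = 5.15315, b = 3.82583.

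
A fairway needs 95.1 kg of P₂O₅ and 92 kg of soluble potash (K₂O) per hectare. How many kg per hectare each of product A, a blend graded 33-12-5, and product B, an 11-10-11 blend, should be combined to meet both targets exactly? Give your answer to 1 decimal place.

153.8 kg product A, 766.5 kg product B

Let a = kg of product A, b = kg of product B (per hectare).
P₂O₅: 0.12·a + 0.1·b = 95.1
K₂O: 0.05·a + 0.11·b = 92
Eliminate b: (row1) − 0.1/0.11·(row2) → 0.0745455·a = 11.4636, so a = 153.78.
Then b = (92 − 0.05·153.78) / 0.11 = 766.463.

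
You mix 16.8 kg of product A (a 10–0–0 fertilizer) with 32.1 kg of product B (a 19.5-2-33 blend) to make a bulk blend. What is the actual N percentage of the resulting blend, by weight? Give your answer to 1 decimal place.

16.2% N

Total mass = 16.8 + 32.1 = 48.9 kg.
N mass = 10%×16.8 + 19.5%×32.1 = 7.9395 kg.
% N = 7.9395 / 48.9 = 16.2362%.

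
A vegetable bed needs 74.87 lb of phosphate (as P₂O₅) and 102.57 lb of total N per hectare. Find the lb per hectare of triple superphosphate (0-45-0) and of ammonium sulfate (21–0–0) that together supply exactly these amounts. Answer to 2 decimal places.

166.38 lb triple superphosphate, 488.43 lb ammonium sulfate

Per-hectare balance (a = triple superphosphate, b = ammonium sulfate):
P₂O₅: 0.45·a + 0·b = 74.87
N: 0·a + 0.21·b = 102.57
Solving simultaneously: a = 166.378, b = 488.429.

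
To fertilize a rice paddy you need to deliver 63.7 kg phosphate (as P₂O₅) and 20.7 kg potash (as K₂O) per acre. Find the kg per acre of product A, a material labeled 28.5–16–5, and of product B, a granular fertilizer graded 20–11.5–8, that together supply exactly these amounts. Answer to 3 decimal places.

Per-acre balance (a = product A, b = product B):
P₂O₅: 0.16·a + 0.115·b = 63.7
K₂O: 0.05·a + 0.08·b = 20.7
From row1: a = (63.7 − 0.115·b) / 0.16.
Into row2: 0.05·(63.7 − 0.115·b)/0.16 + 0.08·b = 20.7 → b = 18.0142, a = 385.1773.

385.177 kg product A, 18.014 kg product B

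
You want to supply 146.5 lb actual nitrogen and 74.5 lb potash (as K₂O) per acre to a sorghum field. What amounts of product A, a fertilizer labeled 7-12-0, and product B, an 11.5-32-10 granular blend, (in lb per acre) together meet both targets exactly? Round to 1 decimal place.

Let a = lb of product A, b = lb of product B (per acre).
N: 0.07·a + 0.115·b = 146.5
K₂O: 0·a + 0.1·b = 74.5
Solving simultaneously: a = 868.929, b = 745.

868.9 lb product A, 745.0 lb product B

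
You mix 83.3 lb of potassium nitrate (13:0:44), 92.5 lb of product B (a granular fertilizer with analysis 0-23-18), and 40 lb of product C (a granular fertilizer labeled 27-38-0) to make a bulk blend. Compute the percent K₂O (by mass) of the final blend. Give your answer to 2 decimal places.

Total mass = 83.3 + 92.5 + 40 = 215.8 lb.
K₂O mass = 44%×83.3 + 18%×92.5 + 0%×40 = 53.302 lb.
% K₂O = 53.302 / 215.8 = 24.6997%.

24.70% K₂O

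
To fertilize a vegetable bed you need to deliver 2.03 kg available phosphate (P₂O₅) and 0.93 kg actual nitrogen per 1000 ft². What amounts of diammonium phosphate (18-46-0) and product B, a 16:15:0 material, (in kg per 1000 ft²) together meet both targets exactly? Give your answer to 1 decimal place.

4.0 kg diammonium phosphate, 1.3 kg product B

Let a = kg of diammonium phosphate, b = kg of product B (per 1000 ft²).
P₂O₅: 0.46·a + 0.15·b = 2.03
N: 0.18·a + 0.16·b = 0.93
Eliminate b: (row1) − 0.15/0.16·(row2) → 0.29125·a = 1.15812, so a = 3.97639.
Then b = (0.93 − 0.18·3.97639) / 0.16 = 1.33906.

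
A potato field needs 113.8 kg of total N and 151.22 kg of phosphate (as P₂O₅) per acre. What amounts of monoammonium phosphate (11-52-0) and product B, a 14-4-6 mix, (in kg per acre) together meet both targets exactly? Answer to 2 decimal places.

With a, b = kg per acre of monoammonium phosphate and product B:
N: 0.11·a + 0.14·b = 113.8
P₂O₅: 0.52·a + 0.04·b = 151.22
Eliminate b: (row1) − 0.14/0.04·(row2) → -1.71·a = -415.47, so a = 242.9649.
Then b = (151.22 − 0.52·242.9649) / 0.04 = 621.956.

242.96 kg monoammonium phosphate, 621.96 kg product B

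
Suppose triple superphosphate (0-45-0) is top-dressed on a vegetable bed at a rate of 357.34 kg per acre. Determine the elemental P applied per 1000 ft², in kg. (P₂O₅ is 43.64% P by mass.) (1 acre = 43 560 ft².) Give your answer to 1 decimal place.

P₂O₅ per acre = 357.34 × 45% = 160.803 kg.
Elemental P = 160.803 × 0.4364 = 70.1744 kg per acre.
Convert to per 1000 ft²: 70.1744 × 0.0229568 = 1.61098 kg.

1.6 kg P per thousand sq ft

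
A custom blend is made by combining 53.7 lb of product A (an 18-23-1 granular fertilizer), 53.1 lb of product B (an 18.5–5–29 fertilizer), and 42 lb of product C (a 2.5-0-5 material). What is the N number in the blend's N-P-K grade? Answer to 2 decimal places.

Total mass = 53.7 + 53.1 + 42 = 148.8 lb.
N mass = 18%×53.7 + 18.5%×53.1 + 2.5%×42 = 20.5395 lb.
% N = 20.5395 / 148.8 = 13.8034%.

13.80% N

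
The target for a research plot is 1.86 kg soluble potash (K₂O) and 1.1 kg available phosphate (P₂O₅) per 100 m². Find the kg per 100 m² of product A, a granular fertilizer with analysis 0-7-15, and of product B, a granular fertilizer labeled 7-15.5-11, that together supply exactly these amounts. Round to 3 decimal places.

With a, b = kg per 100 m² of product A and product B:
K₂O: 0.15·a + 0.11·b = 1.86
P₂O₅: 0.07·a + 0.155·b = 1.1
Solving simultaneously: a = 10.7588, b = 2.23794.

10.759 kg product A, 2.238 kg product B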